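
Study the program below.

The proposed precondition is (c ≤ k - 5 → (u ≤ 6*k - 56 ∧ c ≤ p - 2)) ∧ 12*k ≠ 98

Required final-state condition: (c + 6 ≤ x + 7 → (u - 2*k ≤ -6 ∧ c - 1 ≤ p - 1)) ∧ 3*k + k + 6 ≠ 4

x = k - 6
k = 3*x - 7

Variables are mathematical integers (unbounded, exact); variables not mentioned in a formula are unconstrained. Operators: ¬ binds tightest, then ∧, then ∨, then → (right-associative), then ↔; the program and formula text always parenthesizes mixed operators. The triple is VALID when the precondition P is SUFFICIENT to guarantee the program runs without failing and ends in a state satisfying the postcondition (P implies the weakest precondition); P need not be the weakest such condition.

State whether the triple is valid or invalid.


Working backward. After the program, the postcondition (c + 6 ≤ x + 7 → (u - 2*k ≤ -6 ∧ c - 1 ≤ p - 1)) ∧ 3*k + k + 6 ≠ 4 must hold; in canonical form it is (c ≤ x + 1 → (u ≤ 2*k - 6 ∧ c ≤ p)) ∧ 4*k ≠ -2.
Before k := 3*x - 7: (c ≤ x + 1 → (u ≤ 6*x - 20 ∧ c ≤ p)) ∧ 12*x ≠ 26
Before x := k - 6: (c ≤ k - 5 → (u ≤ 6*k - 56 ∧ c ≤ p)) ∧ 12*k ≠ 98
The weakest precondition is (c ≤ k - 5 → (u ≤ 6*k - 56 ∧ c ≤ p)) ∧ 12*k ≠ 98.
Check whether (c ≤ k - 5 → (u ≤ 6*k - 56 ∧ c ≤ p - 2)) ∧ 12*k ≠ 98 implies it.
Every state satisfying the precondition satisfies the weakest precondition: the implication holds.
Answer: valid


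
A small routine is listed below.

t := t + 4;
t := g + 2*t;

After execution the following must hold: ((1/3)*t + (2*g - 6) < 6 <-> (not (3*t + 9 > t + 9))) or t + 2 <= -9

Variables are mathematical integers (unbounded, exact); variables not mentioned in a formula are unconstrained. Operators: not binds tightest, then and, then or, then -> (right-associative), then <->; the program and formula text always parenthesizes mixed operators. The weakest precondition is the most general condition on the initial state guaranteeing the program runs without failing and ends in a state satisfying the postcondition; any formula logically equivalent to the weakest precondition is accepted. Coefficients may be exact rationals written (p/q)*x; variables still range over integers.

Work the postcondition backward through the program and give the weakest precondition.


Working backward. After the program, the postcondition ((1/3)*t + (2*g - 6) < 6 <-> (not (3*t + 9 > t + 9))) or t + 2 <= -9 must hold; in canonical form it is (2*g + (1/3)*t < 12 <-> (not (2*t > 0))) or t <= -11.
Before t := g + 2*t: ((7/3)*g + (2/3)*t < 12 <-> (not (2*g + 4*t > 0))) or g + 2*t <= -11
Before t := t + 4: ((7/3)*g + (2/3)*t < 28/3 <-> (not (2*g + 4*t > -16))) or g + 2*t <= -19
Answer: WP = ((7/3)*g + (2/3)*t < 28/3 <-> (not (2*g + 4*t > -16))) or g + 2*t <= -19


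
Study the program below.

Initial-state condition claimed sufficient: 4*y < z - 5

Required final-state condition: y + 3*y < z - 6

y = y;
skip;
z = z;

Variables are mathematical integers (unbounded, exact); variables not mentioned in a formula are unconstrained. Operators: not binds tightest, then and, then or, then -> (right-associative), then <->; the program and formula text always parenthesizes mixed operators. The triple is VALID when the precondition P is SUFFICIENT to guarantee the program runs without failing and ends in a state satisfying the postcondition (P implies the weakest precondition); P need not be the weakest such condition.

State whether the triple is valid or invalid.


Working backward. After the program, the postcondition y + 3*y < z - 6 must hold; in canonical form it is 4*y < z - 6.
Before z := z: 4*y < z - 6
Before skip: 4*y < z - 6
Before y := y: 4*y < z - 6
The weakest precondition is 4*y < z - 6.
Check whether 4*y < z - 5 implies it.
Countermodel: at the initial state y = 0, z = 6, the precondition holds but the weakest precondition fails.
Answer: invalid


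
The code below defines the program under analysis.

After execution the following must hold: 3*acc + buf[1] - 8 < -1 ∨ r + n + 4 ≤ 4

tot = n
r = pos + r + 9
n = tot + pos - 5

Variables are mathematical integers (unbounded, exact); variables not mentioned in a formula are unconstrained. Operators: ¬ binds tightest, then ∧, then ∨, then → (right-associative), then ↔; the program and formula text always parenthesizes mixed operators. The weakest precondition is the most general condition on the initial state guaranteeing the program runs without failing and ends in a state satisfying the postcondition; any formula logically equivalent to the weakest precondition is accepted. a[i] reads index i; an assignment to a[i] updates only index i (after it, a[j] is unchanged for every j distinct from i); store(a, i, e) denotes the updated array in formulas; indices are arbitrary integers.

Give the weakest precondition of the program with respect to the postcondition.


Working backward. After the program, the postcondition 3*acc + buf[1] - 8 < -1 ∨ r + n + 4 ≤ 4 must hold; in canonical form it is buf[1] + 3*acc < 7 ∨ n + r ≤ 0.
Before n := tot + pos - 5: buf[1] + 3*acc < 7 ∨ pos + r + tot ≤ 5
Before r := pos + r + 9: buf[1] + 3*acc < 7 ∨ 2*pos + r + tot ≤ -4
Before tot := n: buf[1] + 3*acc < 7 ∨ n + 2*pos + r ≤ -4
Answer: WP = buf[1] + 3*acc < 7 ∨ n + 2*pos + r ≤ -4


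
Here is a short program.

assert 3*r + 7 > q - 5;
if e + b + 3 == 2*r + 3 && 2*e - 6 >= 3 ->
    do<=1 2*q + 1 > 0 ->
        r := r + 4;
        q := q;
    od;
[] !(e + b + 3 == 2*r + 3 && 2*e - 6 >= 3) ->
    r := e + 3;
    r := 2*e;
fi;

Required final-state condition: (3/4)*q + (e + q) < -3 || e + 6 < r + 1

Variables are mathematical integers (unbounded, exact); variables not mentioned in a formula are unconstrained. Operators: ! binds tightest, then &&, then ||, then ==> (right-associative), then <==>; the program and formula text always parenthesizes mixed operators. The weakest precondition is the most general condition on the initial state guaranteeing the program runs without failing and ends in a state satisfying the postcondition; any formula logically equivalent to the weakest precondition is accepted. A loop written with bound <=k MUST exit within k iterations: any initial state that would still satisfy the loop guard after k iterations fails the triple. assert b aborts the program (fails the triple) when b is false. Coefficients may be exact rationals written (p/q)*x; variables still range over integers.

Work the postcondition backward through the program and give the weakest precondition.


Working backward. After the program, the postcondition (3/4)*q + (e + q) < -3 || e + 6 < r + 1 must hold; in canonical form it is e + (7/4)*q < -3 || e < r - 5.
Then branch requires (2*q > -1 ==> ((!(2*q > -1)) && (e + (7/4)*q < -3 || e < r - 1))) && ((!(2*q > -1)) ==> (e + (7/4)*q < -3 || e < r - 5)); else branch requires e + (7/4)*q < -3 || e > 5.
Before the if: ((b + e == 2*r && 2*e >= 9) ==> ((2*q > -1 ==> ((!(2*q > -1)) && (e + (7/4)*q < -3 || e < r - 1))) && ((!(2*q > -1)) ==> (e + (7/4)*q < -3 || e < r - 5)))) && ((!(b + e == 2*r && 2*e >= 9)) ==> (e + (7/4)*q < -3 || e > 5))
Before assert 3*r + 7 > q - 5: 3*r > q - 12 && ((b + e == 2*r && 2*e >= 9) ==> ((2*q > -1 ==> ((!(2*q > -1)) && (e + (7/4)*q < -3 || e < r - 1))) && ((!(2*q > -1)) ==> (e + (7/4)*q < -3 || e < r - 5)))) && ((!(b + e == 2*r && 2*e >= 9)) ==> (e + (7/4)*q < -3 || e > 5))
Answer: WP = 3*r > q - 12 && ((b + e == 2*r && 2*e >= 9) ==> ((2*q > -1 ==> ((!(2*q > -1)) && (e + (7/4)*q < -3 || e < r - 1))) && ((!(2*q > -1)) ==> (e + (7/4)*q < -3 || e < r - 5)))) && ((!(b + e == 2*r && 2*e >= 9)) ==> (e + (7/4)*q < -3 || e > 5))


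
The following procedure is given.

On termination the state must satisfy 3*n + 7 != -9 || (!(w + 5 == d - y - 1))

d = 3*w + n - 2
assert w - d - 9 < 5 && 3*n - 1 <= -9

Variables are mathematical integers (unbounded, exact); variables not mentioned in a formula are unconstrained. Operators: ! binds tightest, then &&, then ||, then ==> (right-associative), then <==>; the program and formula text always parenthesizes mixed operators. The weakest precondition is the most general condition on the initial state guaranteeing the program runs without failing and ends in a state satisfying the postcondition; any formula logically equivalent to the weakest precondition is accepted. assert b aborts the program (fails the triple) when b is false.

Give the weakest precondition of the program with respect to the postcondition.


Working backward. After the program, the postcondition 3*n + 7 != -9 || (!(w + 5 == d - y - 1)) must hold; in canonical form it is 3*n != -16 || (!(w + y == d - 6)).
Before assert w - d - 9 < 5 && 3*n - 1 <= -9: w < d + 14 && 3*n <= -8 && (3*n != -16 || (!(w + y == d - 6)))
Before d := 3*w + n - 2: n + 2*w > -12 && 3*n <= -8 && (3*n != -16 || (!(y == n + 2*w - 8)))
Answer: WP = n + 2*w > -12 && 3*n <= -8 && (3*n != -16 || (!(y == n + 2*w - 8)))


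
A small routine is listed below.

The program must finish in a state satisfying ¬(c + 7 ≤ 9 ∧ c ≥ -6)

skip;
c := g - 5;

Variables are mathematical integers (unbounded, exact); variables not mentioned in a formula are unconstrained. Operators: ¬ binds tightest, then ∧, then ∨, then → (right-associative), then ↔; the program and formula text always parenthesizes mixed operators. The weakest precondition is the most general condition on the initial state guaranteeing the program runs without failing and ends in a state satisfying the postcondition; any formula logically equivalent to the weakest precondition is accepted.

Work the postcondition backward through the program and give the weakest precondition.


Working backward. After the program, the postcondition ¬(c + 7 ≤ 9 ∧ c ≥ -6) must hold; in canonical form it is ¬(c ≤ 2 ∧ c ≥ -6).
Before c := g - 5: ¬(g ≤ 7 ∧ g ≥ -1)
Before skip: ¬(g ≤ 7 ∧ g ≥ -1)
Answer: WP = ¬(g ≤ 7 ∧ g ≥ -1)


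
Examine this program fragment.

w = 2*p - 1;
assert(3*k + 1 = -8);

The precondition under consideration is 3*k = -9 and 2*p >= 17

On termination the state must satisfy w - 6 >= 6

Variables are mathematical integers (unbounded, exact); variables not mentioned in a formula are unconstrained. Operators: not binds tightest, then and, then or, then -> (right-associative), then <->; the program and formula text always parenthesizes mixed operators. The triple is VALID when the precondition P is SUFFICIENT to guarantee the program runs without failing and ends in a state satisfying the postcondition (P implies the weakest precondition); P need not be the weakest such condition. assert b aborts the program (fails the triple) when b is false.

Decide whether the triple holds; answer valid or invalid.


Working backward. After the program, the postcondition w - 6 >= 6 must hold; in canonical form it is w >= 12.
Before assert 3*k + 1 = -8: 3*k = -9 and w >= 12
Before w := 2*p - 1: 3*k = -9 and 2*p >= 13
The weakest precondition is 3*k = -9 and 2*p >= 13.
Check whether 3*k = -9 and 2*p >= 17 implies it.
Every state satisfying the precondition satisfies the weakest precondition: the implication holds.
Answer: valid


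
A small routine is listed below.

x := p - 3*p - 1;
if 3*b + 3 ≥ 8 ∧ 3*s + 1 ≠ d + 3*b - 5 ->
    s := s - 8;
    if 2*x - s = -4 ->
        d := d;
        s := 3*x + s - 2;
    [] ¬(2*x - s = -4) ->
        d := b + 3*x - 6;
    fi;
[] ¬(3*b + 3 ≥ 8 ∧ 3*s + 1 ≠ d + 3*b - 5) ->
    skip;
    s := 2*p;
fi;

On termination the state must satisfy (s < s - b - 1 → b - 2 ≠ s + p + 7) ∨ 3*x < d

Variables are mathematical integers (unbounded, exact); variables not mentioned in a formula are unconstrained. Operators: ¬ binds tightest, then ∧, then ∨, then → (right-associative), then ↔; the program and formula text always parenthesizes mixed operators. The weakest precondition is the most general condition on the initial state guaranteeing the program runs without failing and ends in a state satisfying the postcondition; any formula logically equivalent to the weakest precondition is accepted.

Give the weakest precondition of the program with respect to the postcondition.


Working backward. After the program, the postcondition (s < s - b - 1 → b - 2 ≠ s + p + 7) ∨ 3*x < d must hold; in canonical form it is (b < -1 → b ≠ p + s + 9) ∨ 3*x < d.
Then branch requires (2*x = s - 12 → ((b < -1 → b ≠ p + s + 3*x - 1) ∨ 3*x < d)) ∧ ((¬(2*x = s - 12)) → ((b < -1 → b ≠ p + s + 1) ∨ b > 6)); else branch requires (b < -1 → b ≠ 3*p + 9) ∨ 3*x < d.
Before the if: ((3*b ≥ 5 ∧ 3*s ≠ 3*b + d - 6) → ((2*x = s - 12 → ((b < -1 → b ≠ p + s + 3*x - 1) ∨ 3*x < d)) ∧ ((¬(2*x = s - 12)) → ((b < -1 → b ≠ p + s + 1) ∨ b > 6)))) ∧ ((¬(3*b ≥ 5 ∧ 3*s ≠ 3*b + d - 6)) → ((b < -1 → b ≠ 3*p + 9) ∨ 3*x < d))
Before x := p - 3*p - 1: ((3*b ≥ 5 ∧ 3*s ≠ 3*b + d - 6) → ((4*p + s = 10 → ((b < -1 → b + 5*p ≠ s - 4) ∨ d + 6*p > -3)) ∧ ((¬(4*p + s = 10)) → ((b < -1 → b ≠ p + s + 1) ∨ b > 6)))) ∧ ((¬(3*b ≥ 5 ∧ 3*s ≠ 3*b + d - 6)) → ((b < -1 → b ≠ 3*p + 9) ∨ d + 6*p > -3))
Answer: WP = ((3*b ≥ 5 ∧ 3*s ≠ 3*b + d - 6) → ((4*p + s = 10 → ((b < -1 → b + 5*p ≠ s - 4) ∨ d + 6*p > -3)) ∧ ((¬(4*p + s = 10)) → ((b < -1 → b ≠ p + s + 1) ∨ b > 6)))) ∧ ((¬(3*b ≥ 5 ∧ 3*s ≠ 3*b + d - 6)) → ((b < -1 → b ≠ 3*p + 9) ∨ d + 6*p > -3))


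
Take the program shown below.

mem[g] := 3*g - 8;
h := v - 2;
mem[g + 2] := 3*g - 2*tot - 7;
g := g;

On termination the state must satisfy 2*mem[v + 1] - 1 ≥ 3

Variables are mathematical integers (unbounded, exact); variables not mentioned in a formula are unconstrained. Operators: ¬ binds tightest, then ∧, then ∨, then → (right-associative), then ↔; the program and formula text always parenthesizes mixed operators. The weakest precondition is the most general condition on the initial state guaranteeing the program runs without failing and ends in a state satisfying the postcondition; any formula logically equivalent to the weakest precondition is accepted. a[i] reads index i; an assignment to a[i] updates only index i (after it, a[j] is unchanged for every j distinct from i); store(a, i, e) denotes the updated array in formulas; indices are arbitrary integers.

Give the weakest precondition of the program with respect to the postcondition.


Working backward. After the program, the postcondition 2*mem[v + 1] - 1 ≥ 3 must hold; in canonical form it is 2*mem[v + 1] ≥ 4.
Before g := g: 2*mem[v + 1] ≥ 4
Before mem[g + 2] := 3*g - 2*tot - 7: 2*store(mem, g + 2, 3*g - 2*tot - 7)[v + 1] ≥ 4
Before h := v - 2: 2*store(mem, g + 2, 3*g - 2*tot - 7)[v + 1] ≥ 4
Before mem[g] := 3*g - 8: 2*store(store(mem, g, 3*g - 8), g + 2, 3*g - 2*tot - 7)[v + 1] ≥ 4
Answer: WP = 2*store(store(mem, g, 3*g - 8), g + 2, 3*g - 2*tot - 7)[v + 1] ≥ 4


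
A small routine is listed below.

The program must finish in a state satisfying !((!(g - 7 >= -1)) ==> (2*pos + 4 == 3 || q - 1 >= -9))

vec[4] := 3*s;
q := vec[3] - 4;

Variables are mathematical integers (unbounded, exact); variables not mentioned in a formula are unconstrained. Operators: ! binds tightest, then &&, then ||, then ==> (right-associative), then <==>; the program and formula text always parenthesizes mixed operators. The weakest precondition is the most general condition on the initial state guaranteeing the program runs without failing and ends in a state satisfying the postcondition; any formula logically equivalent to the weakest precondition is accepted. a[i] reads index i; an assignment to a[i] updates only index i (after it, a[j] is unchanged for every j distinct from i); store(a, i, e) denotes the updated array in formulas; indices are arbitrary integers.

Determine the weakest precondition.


Working backward. After the program, the postcondition !((!(g - 7 >= -1)) ==> (2*pos + 4 == 3 || q - 1 >= -9)) must hold; in canonical form it is !((!(g >= 6)) ==> (2*pos == -1 || q >= -8)).
Before q := vec[3] - 4: !((!(g >= 6)) ==> (2*pos == -1 || vec[3] >= -4))
Before vec[4] := 3*s: !((!(g >= 6)) ==> (2*pos == -1 || vec[3] >= -4))
Answer: WP = !((!(g >= 6)) ==> (2*pos == -1 || vec[3] >= -4))


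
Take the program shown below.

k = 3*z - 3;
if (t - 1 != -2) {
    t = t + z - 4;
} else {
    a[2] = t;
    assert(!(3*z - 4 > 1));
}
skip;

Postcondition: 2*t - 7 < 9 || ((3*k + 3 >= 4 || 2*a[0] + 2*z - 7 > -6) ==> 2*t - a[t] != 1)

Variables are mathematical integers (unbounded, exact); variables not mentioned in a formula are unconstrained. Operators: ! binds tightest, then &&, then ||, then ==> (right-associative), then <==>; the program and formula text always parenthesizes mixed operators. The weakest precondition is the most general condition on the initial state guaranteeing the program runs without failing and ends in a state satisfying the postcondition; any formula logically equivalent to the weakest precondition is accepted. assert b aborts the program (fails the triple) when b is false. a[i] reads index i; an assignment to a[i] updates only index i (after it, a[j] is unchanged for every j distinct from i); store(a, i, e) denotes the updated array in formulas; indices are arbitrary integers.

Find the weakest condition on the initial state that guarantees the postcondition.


Working backward. After the program, the postcondition 2*t - 7 < 9 || ((3*k + 3 >= 4 || 2*a[0] + 2*z - 7 > -6) ==> 2*t - a[t] != 1) must hold; in canonical form it is 2*t < 16 || ((3*k >= 1 || 2*a[0] + 2*z > 1) ==> 2*t != a[t] + 1).
Before skip: 2*t < 16 || ((3*k >= 1 || 2*a[0] + 2*z > 1) ==> 2*t != a[t] + 1)
Then branch requires 2*t + 2*z < 24 || ((3*k >= 1 || 2*a[0] + 2*z > 1) ==> 2*t + 2*z != a[t + z - 4] + 9); else branch requires (!(3*z > 5)) && (2*t < 16 || ((3*k >= 1 || 2*a[0] + 2*z > 1) ==> 2*t != store(a, 2, t)[t] + 1)).
Before the if: (t != -1 ==> (2*t + 2*z < 24 || ((3*k >= 1 || 2*a[0] + 2*z > 1) ==> 2*t + 2*z != a[t + z - 4] + 9))) && ((!(t != -1)) ==> ((!(3*z > 5)) && (2*t < 16 || ((3*k >= 1 || 2*a[0] + 2*z > 1) ==> 2*t != store(a, 2, t)[t] + 1))))
Before k := 3*z - 3: (t != -1 ==> (2*t + 2*z < 24 || ((9*z >= 10 || 2*a[0] + 2*z > 1) ==> 2*t + 2*z != a[t + z - 4] + 9))) && ((!(t != -1)) ==> ((!(3*z > 5)) && (2*t < 16 || ((9*z >= 10 || 2*a[0] + 2*z > 1) ==> 2*t != store(a, 2, t)[t] + 1))))
Answer: WP = (t != -1 ==> (2*t + 2*z < 24 || ((9*z >= 10 || 2*a[0] + 2*z > 1) ==> 2*t + 2*z != a[t + z - 4] + 9))) && ((!(t != -1)) ==> ((!(3*z > 5)) && (2*t < 16 || ((9*z >= 10 || 2*a[0] + 2*z > 1) ==> 2*t != store(a, 2, t)[t] + 1))))


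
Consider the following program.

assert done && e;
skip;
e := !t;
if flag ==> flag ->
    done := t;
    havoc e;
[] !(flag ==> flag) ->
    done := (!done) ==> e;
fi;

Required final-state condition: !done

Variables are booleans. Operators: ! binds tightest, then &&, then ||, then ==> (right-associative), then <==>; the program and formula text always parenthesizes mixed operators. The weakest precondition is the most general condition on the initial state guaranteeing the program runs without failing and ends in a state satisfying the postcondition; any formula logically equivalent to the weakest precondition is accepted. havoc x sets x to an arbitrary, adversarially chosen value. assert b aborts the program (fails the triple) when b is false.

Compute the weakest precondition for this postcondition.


Working backward. After the program, !done must hold.
Then branch requires !t; else branch requires !((!done) ==> e).
Before the if: !t
Before e := !t: !t
Before skip: !t
Before assert done && e: done && e && (!t)
Answer: WP = done && e && (!t)


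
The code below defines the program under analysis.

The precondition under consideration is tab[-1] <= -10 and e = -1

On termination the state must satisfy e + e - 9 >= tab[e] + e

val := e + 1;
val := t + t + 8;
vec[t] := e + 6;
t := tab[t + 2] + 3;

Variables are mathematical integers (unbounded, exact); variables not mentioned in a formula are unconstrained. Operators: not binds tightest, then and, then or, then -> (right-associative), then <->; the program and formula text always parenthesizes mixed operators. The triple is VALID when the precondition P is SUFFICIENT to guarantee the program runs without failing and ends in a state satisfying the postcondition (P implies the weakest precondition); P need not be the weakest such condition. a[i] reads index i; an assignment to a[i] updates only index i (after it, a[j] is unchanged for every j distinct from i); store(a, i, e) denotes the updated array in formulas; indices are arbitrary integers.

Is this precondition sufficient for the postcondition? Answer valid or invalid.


Working backward. After the program, the postcondition e + e - 9 >= tab[e] + e must hold; in canonical form it is e >= tab[e] + 9.
Before t := tab[t + 2] + 3: e >= tab[e] + 9
Before vec[t] := e + 6: e >= tab[e] + 9
Before val := t + t + 8: e >= tab[e] + 9
Before val := e + 1: e >= tab[e] + 9
The weakest precondition is e >= tab[e] + 9.
Check whether tab[-1] <= -10 and e = -1 implies it.
Every state satisfying the precondition satisfies the weakest precondition: the implication holds.
Answer: valid


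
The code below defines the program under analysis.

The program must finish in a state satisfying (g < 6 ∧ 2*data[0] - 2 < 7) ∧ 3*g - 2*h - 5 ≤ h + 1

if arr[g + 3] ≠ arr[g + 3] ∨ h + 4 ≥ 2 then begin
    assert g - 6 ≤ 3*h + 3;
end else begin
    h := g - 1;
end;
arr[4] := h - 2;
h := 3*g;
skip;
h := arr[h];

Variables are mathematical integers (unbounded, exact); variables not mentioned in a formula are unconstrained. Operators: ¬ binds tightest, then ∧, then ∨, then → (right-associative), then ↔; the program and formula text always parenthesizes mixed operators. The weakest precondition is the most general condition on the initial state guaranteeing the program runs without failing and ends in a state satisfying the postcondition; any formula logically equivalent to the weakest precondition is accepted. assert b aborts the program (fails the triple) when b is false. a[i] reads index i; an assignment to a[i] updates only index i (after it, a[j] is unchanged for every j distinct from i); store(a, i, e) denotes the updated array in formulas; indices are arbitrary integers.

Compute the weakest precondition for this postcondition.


Working backward. After the program, the postcondition (g < 6 ∧ 2*data[0] - 2 < 7) ∧ 3*g - 2*h - 5 ≤ h + 1 must hold; in canonical form it is g < 6 ∧ 2*data[0] < 9 ∧ 3*g ≤ 3*h + 6.
Before h := arr[h]: g < 6 ∧ 2*data[0] < 9 ∧ 3*g ≤ 3*arr[h] + 6
Before skip: g < 6 ∧ 2*data[0] < 9 ∧ 3*g ≤ 3*arr[h] + 6
Before h := 3*g: g < 6 ∧ 2*data[0] < 9 ∧ 3*g ≤ 3*arr[3*g] + 6
Before arr[4] := h - 2: g < 6 ∧ 2*data[0] < 9 ∧ 3*g ≤ 3*store(arr, 4, h - 2)[3*g] + 6
Then branch requires g ≤ 3*h + 9 ∧ g < 6 ∧ 2*data[0] < 9 ∧ 3*g ≤ 3*store(arr, 4, h - 2)[3*g] + 6; else branch requires g < 6 ∧ 2*data[0] < 9 ∧ 3*g ≤ 3*store(arr, 4, g - 3)[3*g] + 6.
Before the if: (h ≥ -2 → (g ≤ 3*h + 9 ∧ g < 6 ∧ 2*data[0] < 9 ∧ 3*g ≤ 3*store(arr, 4, h - 2)[3*g] + 6)) ∧ ((¬(h ≥ -2)) → (g < 6 ∧ 2*data[0] < 9 ∧ 3*g ≤ 3*store(arr, 4, g - 3)[3*g] + 6))
Answer: WP = (h ≥ -2 → (g ≤ 3*h + 9 ∧ g < 6 ∧ 2*data[0] < 9 ∧ 3*g ≤ 3*store(arr, 4, h - 2)[3*g] + 6)) ∧ ((¬(h ≥ -2)) → (g < 6 ∧ 2*data[0] < 9 ∧ 3*g ≤ 3*store(arr, 4, g - 3)[3*g] + 6))


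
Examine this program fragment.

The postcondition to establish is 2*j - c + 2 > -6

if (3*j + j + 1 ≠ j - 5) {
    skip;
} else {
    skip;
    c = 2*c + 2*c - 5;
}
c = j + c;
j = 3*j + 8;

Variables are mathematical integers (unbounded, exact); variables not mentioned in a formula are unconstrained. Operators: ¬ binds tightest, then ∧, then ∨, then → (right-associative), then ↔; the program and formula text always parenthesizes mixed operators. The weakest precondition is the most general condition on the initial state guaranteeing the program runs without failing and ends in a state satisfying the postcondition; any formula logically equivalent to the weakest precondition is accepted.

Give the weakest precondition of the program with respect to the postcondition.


Working backward. After the program, the postcondition 2*j - c + 2 > -6 must hold; in canonical form it is 2*j > c - 8.
Before j := 3*j + 8: 6*j > c - 24
Before c := j + c: 5*j > c - 24
Then branch requires 5*j > c - 24; else branch requires 5*j > 4*c - 29.
Before the if: (3*j ≠ -6 → 5*j > c - 24) ∧ ((¬(3*j ≠ -6)) → 5*j > 4*c - 29)
Answer: WP = (3*j ≠ -6 → 5*j > c - 24) ∧ ((¬(3*j ≠ -6)) → 5*j > 4*c - 29)


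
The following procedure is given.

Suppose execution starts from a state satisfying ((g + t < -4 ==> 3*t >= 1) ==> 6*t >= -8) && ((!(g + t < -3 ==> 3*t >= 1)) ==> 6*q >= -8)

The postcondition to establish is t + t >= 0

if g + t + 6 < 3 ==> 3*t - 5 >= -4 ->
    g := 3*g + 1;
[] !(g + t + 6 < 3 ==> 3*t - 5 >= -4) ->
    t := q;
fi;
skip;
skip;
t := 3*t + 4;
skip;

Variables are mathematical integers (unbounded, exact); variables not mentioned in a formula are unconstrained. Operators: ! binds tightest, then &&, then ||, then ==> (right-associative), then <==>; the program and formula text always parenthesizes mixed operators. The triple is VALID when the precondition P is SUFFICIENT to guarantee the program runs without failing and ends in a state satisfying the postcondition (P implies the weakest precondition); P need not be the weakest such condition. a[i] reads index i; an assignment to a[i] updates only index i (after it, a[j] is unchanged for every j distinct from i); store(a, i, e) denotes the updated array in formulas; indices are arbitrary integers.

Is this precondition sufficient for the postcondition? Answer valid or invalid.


Working backward. After the program, the postcondition t + t >= 0 must hold; in canonical form it is 2*t >= 0.
Before skip: 2*t >= 0
Before t := 3*t + 4: 6*t >= -8
Before skip: 6*t >= -8
Before skip: 6*t >= -8
Then branch requires 6*t >= -8; else branch requires 6*q >= -8.
Before the if: ((g + t < -3 ==> 3*t >= 1) ==> 6*t >= -8) && ((!(g + t < -3 ==> 3*t >= 1)) ==> 6*q >= -8)
The weakest precondition is ((g + t < -3 ==> 3*t >= 1) ==> 6*t >= -8) && ((!(g + t < -3 ==> 3*t >= 1)) ==> 6*q >= -8).
Check whether ((g + t < -4 ==> 3*t >= 1) ==> 6*t >= -8) && ((!(g + t < -3 ==> 3*t >= 1)) ==> 6*q >= -8) implies it.
Every state satisfying the precondition satisfies the weakest precondition: the implication holds.
Answer: valid


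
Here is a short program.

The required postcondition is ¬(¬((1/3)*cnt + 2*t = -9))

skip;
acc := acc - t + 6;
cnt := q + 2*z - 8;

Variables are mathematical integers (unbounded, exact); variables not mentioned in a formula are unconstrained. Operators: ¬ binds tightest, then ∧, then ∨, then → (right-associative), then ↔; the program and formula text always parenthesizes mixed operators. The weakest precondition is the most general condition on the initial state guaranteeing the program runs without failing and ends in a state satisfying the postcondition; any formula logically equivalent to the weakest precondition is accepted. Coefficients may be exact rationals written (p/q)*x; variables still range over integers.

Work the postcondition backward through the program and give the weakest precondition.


Working backward. After the program, the postcondition ¬(¬((1/3)*cnt + 2*t = -9)) must hold; in canonical form it is (1/3)*cnt + 2*t = -9.
Before cnt := q + 2*z - 8: (1/3)*q + 2*t + (2/3)*z = -19/3
Before acc := acc - t + 6: (1/3)*q + 2*t + (2/3)*z = -19/3
Before skip: (1/3)*q + 2*t + (2/3)*z = -19/3
Answer: WP = (1/3)*q + 2*t + (2/3)*z = -19/3


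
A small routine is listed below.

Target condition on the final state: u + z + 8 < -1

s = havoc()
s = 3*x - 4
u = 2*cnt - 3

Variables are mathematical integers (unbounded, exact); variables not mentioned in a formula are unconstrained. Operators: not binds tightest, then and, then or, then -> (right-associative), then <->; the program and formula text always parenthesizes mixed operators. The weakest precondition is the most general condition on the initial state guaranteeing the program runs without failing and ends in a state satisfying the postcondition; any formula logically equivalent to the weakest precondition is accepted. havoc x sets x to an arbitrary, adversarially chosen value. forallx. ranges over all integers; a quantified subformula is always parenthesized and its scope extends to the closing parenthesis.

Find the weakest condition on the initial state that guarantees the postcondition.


Working backward. After the program, the postcondition u + z + 8 < -1 must hold; in canonical form it is u + z < -9.
Before u := 2*cnt - 3: 2*cnt + z < -6
Before s := 3*x - 4: 2*cnt + z < -6
Before havoc s: 2*cnt + z < -6
Answer: WP = 2*cnt + z < -6


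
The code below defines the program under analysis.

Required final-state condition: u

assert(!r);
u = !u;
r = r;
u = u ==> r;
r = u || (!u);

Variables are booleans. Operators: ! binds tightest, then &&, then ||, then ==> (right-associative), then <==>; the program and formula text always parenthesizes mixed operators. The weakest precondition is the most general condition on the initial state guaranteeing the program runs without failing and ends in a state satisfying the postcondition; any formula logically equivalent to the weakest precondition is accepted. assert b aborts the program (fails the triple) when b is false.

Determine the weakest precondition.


Working backward. After the program, u must hold.
Before r := u || (!u): u
Before u := u ==> r: u ==> r
Before r := r: u ==> r
Before u := !u: (!u) ==> r
Before assert !r: (!r) && ((!u) ==> r)
Answer: WP = (!r) && ((!u) ==> r)


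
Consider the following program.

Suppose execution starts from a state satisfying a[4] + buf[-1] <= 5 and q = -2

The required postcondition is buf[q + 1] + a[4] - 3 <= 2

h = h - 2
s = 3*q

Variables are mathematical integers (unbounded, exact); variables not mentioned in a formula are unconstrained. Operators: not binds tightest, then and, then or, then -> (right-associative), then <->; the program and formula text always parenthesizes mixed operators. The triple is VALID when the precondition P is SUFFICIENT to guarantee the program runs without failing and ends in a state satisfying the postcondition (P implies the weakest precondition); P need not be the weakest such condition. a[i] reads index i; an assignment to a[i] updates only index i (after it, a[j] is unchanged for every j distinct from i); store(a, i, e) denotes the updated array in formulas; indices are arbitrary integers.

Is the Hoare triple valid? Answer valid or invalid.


Working backward. After the program, the postcondition buf[q + 1] + a[4] - 3 <= 2 must hold; in canonical form it is a[4] + buf[q + 1] <= 5.
Before s := 3*q: a[4] + buf[q + 1] <= 5
Before h := h - 2: a[4] + buf[q + 1] <= 5
The weakest precondition is a[4] + buf[q + 1] <= 5.
Check whether a[4] + buf[-1] <= 5 and q = -2 implies it.
Every state satisfying the precondition satisfies the weakest precondition: the implication holds.
Answer: valid


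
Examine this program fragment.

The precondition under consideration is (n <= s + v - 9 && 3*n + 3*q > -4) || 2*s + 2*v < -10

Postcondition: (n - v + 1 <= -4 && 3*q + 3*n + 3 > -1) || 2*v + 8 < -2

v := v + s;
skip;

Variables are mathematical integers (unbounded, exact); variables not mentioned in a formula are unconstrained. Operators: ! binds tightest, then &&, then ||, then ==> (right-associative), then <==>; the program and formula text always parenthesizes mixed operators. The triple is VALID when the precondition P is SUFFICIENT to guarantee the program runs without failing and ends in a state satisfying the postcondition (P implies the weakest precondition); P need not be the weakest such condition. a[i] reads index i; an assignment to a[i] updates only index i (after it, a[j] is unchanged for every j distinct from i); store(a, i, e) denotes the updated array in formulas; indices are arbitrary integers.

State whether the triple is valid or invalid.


Working backward. After the program, the postcondition (n - v + 1 <= -4 && 3*q + 3*n + 3 > -1) || 2*v + 8 < -2 must hold; in canonical form it is (n <= v - 5 && 3*n + 3*q > -4) || 2*v < -10.
Before skip: (n <= v - 5 && 3*n + 3*q > -4) || 2*v < -10
Before v := v + s: (n <= s + v - 5 && 3*n + 3*q > -4) || 2*s + 2*v < -10
The weakest precondition is (n <= s + v - 5 && 3*n + 3*q > -4) || 2*s + 2*v < -10.
Check whether (n <= s + v - 9 && 3*n + 3*q > -4) || 2*s + 2*v < -10 implies it.
Every state satisfying the precondition satisfies the weakest precondition: the implication holds.
Answer: valid


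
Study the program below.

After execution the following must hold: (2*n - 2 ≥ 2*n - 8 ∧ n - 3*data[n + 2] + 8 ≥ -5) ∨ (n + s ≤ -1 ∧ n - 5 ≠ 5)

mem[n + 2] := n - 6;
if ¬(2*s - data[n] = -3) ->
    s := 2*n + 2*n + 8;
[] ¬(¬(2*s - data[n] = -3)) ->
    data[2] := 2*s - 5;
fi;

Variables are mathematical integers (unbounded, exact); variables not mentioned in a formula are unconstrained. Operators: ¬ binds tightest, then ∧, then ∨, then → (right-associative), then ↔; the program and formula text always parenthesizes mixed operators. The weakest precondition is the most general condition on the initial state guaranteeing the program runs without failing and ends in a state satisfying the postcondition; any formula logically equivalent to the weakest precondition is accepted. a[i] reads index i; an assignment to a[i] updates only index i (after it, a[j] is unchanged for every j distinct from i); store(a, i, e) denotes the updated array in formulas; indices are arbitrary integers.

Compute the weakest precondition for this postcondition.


Working backward. After the program, the postcondition (2*n - 2 ≥ 2*n - 8 ∧ n - 3*data[n + 2] + 8 ≥ -5) ∨ (n + s ≤ -1 ∧ n - 5 ≠ 5) must hold; in canonical form it is n ≥ 3*data[n + 2] - 13 ∨ (n + s ≤ -1 ∧ n ≠ 10).
Then branch requires n ≥ 3*data[n + 2] - 13 ∨ (5*n ≤ -9 ∧ n ≠ 10); else branch requires n ≥ 3*store(data, 2, 2*s - 5)[n + 2] - 13 ∨ (n + s ≤ -1 ∧ n ≠ 10).
Before the if: ((¬(2*s = data[n] - 3)) → (n ≥ 3*data[n + 2] - 13 ∨ (5*n ≤ -9 ∧ n ≠ 10))) ∧ (2*s = data[n] - 3 → (n ≥ 3*store(data, 2, 2*s - 5)[n + 2] - 13 ∨ (n + s ≤ -1 ∧ n ≠ 10)))
Before mem[n + 2] := n - 6: ((¬(2*s = data[n] - 3)) → (n ≥ 3*data[n + 2] - 13 ∨ (5*n ≤ -9 ∧ n ≠ 10))) ∧ (2*s = data[n] - 3 → (n ≥ 3*store(data, 2, 2*s - 5)[n + 2] - 13 ∨ (n + s ≤ -1 ∧ n ≠ 10)))
Answer: WP = ((¬(2*s = data[n] - 3)) → (n ≥ 3*data[n + 2] - 13 ∨ (5*n ≤ -9 ∧ n ≠ 10))) ∧ (2*s = data[n] - 3 → (n ≥ 3*store(data, 2, 2*s - 5)[n + 2] - 13 ∨ (n + s ≤ -1 ∧ n ≠ 10)))


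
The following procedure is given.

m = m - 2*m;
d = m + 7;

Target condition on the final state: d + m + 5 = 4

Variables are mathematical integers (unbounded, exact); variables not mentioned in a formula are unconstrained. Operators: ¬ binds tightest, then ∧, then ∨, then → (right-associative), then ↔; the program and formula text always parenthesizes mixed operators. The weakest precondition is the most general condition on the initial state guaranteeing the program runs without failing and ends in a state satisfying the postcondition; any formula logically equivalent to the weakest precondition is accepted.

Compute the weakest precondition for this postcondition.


Working backward. After the program, the postcondition d + m + 5 = 4 must hold; in canonical form it is d + m = -1.
Before d := m + 7: 2*m = -8
Before m := m - 2*m: 2*m = 8
Answer: WP = 2*m = 8


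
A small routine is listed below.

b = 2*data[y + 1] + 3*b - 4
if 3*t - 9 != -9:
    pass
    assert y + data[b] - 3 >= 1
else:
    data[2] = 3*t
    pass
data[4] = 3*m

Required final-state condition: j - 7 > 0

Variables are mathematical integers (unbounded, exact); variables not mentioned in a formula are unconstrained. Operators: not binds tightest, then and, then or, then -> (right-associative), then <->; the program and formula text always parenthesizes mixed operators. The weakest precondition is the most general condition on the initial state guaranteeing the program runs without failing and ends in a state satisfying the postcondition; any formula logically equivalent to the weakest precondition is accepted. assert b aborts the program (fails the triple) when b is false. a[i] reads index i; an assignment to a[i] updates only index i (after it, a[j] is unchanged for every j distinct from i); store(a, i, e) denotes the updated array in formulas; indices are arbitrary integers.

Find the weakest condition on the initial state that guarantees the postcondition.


Working backward. After the program, the postcondition j - 7 > 0 must hold; in canonical form it is j > 7.
Before data[4] := 3*m: j > 7
Then branch requires data[b] + y >= 4 and j > 7; else branch requires j > 7.
Before the if: (3*t != 0 -> (data[b] + y >= 4 and j > 7)) and ((not (3*t != 0)) -> j > 7)
Before b := 2*data[y + 1] + 3*b - 4: (3*t != 0 -> (data[2*data[y + 1] + 3*b - 4] + y >= 4 and j > 7)) and ((not (3*t != 0)) -> j > 7)
Answer: WP = (3*t != 0 -> (data[2*data[y + 1] + 3*b - 4] + y >= 4 and j > 7)) and ((not (3*t != 0)) -> j > 7)


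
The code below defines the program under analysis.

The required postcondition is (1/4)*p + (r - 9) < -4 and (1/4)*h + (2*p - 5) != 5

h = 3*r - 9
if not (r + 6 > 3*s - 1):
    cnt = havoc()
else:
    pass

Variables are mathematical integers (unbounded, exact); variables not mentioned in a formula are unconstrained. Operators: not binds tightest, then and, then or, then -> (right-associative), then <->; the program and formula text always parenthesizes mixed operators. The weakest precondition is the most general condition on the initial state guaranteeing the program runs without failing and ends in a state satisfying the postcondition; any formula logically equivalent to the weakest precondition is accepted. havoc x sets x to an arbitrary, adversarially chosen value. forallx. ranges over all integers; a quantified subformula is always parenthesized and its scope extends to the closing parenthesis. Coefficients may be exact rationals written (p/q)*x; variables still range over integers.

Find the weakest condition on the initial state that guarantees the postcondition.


Working backward. After the program, the postcondition (1/4)*p + (r - 9) < -4 and (1/4)*h + (2*p - 5) != 5 must hold; in canonical form it is (1/4)*p + r < 5 and (1/4)*h + 2*p != 10.
Then branch requires (1/4)*p + r < 5 and (1/4)*h + 2*p != 10; else branch requires (1/4)*p + r < 5 and (1/4)*h + 2*p != 10.
Before the if: ((not (r > 3*s - 7)) -> ((1/4)*p + r < 5 and (1/4)*h + 2*p != 10)) and (r > 3*s - 7 -> ((1/4)*p + r < 5 and (1/4)*h + 2*p != 10))
Before h := 3*r - 9: ((not (r > 3*s - 7)) -> ((1/4)*p + r < 5 and 2*p + (3/4)*r != 49/4)) and (r > 3*s - 7 -> ((1/4)*p + r < 5 and 2*p + (3/4)*r != 49/4))
Answer: WP = ((not (r > 3*s - 7)) -> ((1/4)*p + r < 5 and 2*p + (3/4)*r != 49/4)) and (r > 3*s - 7 -> ((1/4)*p + r < 5 and 2*p + (3/4)*r != 49/4))


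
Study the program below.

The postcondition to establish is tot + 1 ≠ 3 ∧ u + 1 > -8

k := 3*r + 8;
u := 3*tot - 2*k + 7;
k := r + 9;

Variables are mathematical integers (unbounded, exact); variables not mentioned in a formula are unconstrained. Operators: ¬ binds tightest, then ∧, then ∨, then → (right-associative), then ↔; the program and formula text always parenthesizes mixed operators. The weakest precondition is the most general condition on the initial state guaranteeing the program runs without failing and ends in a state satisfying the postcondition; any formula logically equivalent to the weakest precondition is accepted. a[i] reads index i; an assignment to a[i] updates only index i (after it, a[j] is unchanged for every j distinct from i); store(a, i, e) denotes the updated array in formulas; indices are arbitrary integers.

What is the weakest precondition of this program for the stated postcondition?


Working backward. After the program, the postcondition tot + 1 ≠ 3 ∧ u + 1 > -8 must hold; in canonical form it is tot ≠ 2 ∧ u > -9.
Before k := r + 9: tot ≠ 2 ∧ u > -9
Before u := 3*tot - 2*k + 7: tot ≠ 2 ∧ 3*tot > 2*k - 16
Before k := 3*r + 8: tot ≠ 2 ∧ 3*tot > 6*r
Answer: WP = tot ≠ 2 ∧ 3*tot > 6*r
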